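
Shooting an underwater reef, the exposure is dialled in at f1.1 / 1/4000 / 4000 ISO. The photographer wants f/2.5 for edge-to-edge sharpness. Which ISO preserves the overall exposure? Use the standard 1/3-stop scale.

Aperture: f/1.1 → f/1.2 → f/1.4 → f/1.6 → f/1.8 → f/2 → f/2.2 → f/2.5 — 2 1/3 stops stopped down (darker).
Need 2 1/3 stops brighter from the ISO: 4000 → 5000 → 6400 → 8000 → 10000 → 12800 → 16000 → 20000.

ISO 20000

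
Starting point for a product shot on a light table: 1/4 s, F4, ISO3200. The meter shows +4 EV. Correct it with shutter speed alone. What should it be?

1/60s

Overexposed by 4 stops → need 4 stops darker.
Shutter speed: 1/4 → 1/8 → 1/15 → 1/30 → 1/60.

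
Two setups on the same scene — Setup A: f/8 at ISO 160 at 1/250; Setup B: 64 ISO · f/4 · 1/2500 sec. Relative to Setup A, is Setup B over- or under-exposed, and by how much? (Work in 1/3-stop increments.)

Aperture: f/8 → f/7.1 → f/6.3 → f/5.6 → f/5 → f/4.5 → f/4 — 2 stops larger aperture (brighter).
Shutter speed: 1/250 → 1/320 → 1/400 → 1/500 → 1/640 → 1/800 → 1/1000 → 1/1250 → 1/1600 → 1/2000 → 1/2500 — 3 1/3 stops shorter (darker).
ISO: 160 → 125 → 100 → 80 → 64 — 1 1/3 stops lower (darker).
Net: +2 −3 1/3 −1 1/3 = −2 2/3 stops.

2 2/3 stops darker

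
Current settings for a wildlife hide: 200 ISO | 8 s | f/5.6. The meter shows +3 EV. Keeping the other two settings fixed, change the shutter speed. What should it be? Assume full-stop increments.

Overexposed by 3 stops → need 3 stops darker.
Shutter speed: 8 → 4 → 2 → 1.

1 s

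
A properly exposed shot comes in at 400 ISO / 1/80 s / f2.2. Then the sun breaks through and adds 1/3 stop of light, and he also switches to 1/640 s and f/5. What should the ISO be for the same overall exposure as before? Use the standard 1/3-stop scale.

Scene light: 1/3 stop brighter.
Shutter speed: 1/80 → 1/100 → 1/125 → 1/160 → 1/200 → 1/250 → 1/320 → 1/400 → 1/500 → 1/640 — 3 stops shorter (darker).
Aperture: f/2.2 → f/2.5 → f/2.8 → f/3.2 → f/3.5 → f/4 → f/4.5 → f/5 — 2 1/3 stops stopped down (darker).
Net so far: 5 stops darker. ISO: 400 → 500 → 640 → 800 → 1000 → 1250 → 1600 → 2000 → 2500 → 3200 → 4000 → 5000 → 6400 → 8000 → 10000 → 12800.

ISO 12800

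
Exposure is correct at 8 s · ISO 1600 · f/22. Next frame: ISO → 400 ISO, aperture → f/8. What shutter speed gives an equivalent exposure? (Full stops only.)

4 s

ISO: 1600 → 800 → 400 — 2 stops lower (darker).
Aperture: f/22 → f/16 → f/11 → f/8 — 3 stops larger aperture (brighter).
Net change so far: 1 stop brighter. Offset with the shutter speed: 8 → 4.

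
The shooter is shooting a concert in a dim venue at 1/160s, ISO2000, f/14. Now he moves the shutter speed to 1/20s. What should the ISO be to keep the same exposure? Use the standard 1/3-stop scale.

Shutter speed: 1/160 → 1/125 → 1/100 → 1/80 → 1/60 → 1/50 → 1/40 → 1/30 → 1/25 → 1/20 — 3 stops slower (brighter).
Need 3 stops darker from the ISO: 2000 → 1600 → 1250 → 1000 → 800 → 640 → 500 → 400 → 320 → 250.

ISO 250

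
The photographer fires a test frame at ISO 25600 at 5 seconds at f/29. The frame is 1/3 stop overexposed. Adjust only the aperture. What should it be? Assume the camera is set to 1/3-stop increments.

f/32

Overexposed by 1/3 stop → need 1/3 stop darker.
Aperture: f/29 → f/32.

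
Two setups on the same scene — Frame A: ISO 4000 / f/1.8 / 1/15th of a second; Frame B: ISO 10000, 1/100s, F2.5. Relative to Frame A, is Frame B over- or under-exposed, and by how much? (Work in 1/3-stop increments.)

2 1/3 stops darker

Aperture: f/1.8 → f/2 → f/2.2 → f/2.5 — 1 stop narrower (darker).
Shutter speed: 1/15 → 1/20 → 1/25 → 1/30 → 1/40 → 1/50 → 1/60 → 1/80 → 1/100 — 2 2/3 stops shorter (darker).
ISO: 4000 → 5000 → 6400 → 8000 → 10000 — 1 1/3 stops higher (brighter).
Net: −1 −2 2/3 +1 1/3 = −2 1/3 stops.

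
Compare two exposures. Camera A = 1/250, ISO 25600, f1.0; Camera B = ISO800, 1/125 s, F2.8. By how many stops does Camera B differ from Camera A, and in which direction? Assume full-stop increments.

Aperture: f/1.0 → f/1.4 → f/2 → f/2.8 — 3 stops narrower (darker).
Shutter speed: 1/250 → 1/125 — 1 stop slower (brighter).
ISO: 25600 → 12800 → 6400 → 3200 → 1600 → 800 — 5 stops lower (darker).
Net: −3 +1 −5 = −7 stops.

7 stops darker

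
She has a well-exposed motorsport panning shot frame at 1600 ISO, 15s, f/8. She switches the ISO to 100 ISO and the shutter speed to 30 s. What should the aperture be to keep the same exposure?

ISO: 1600 → 800 → 400 → 200 → 100 — 4 stops lower (darker).
Shutter speed: 15 → 30 — 1 stop longer (brighter).
Net change so far: 3 stops darker. Offset with the aperture: f/8 → f/5.6 → f/4 → f/2.8.

f/2.8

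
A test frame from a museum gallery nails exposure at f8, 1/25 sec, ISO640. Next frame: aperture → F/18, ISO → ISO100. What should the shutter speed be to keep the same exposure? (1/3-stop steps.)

1.3 s

Aperture: f/8 → f/9 → f/10 → f/11 → f/13 → f/14 → f/16 → f/18 — 2 1/3 stops stopped down (darker).
ISO: 640 → 500 → 400 → 320 → 250 → 200 → 160 → 125 → 100 — 2 2/3 stops lower (darker).
Net change so far: 5 stops darker. Offset with the shutter speed: 1/25 → 1/20 → 1/15 → 1/13 → 1/10 → 1/8 → 1/6 → 1/5 → 1/4 → 0.3 → 0.4 → 0.5 → 0.6 → 0.8 → 1 → 1.3.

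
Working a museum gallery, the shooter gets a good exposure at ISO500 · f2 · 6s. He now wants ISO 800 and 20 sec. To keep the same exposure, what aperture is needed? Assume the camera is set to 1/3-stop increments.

ISO: 500 → 640 → 800 — 2/3 stop higher (brighter).
Shutter speed: 6 → 8 → 10 → 13 → 15 → 20 — 1 2/3 stops longer (brighter).
Net change so far: 2 1/3 stops brighter. Offset with the aperture: f/2 → f/2.2 → f/2.5 → f/2.8 → f/3.2 → f/3.5 → f/4 → f/4.5.

f/4.5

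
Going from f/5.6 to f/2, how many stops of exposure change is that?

f/5.6 → f/4 → f/2.8 → f/2 — count the steps: 3 stops.

3 stops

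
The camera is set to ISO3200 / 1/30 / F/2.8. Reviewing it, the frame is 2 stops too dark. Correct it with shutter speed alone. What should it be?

1/8s

Underexposed by 2 stops → need 2 stops brighter.
Shutter speed: 1/30 → 1/15 → 1/8.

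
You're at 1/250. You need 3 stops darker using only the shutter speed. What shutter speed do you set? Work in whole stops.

Shutter speed: 1/250 → 1/500 → 1/1000 → 1/2000 — 3 stops shorter (darker).

1/2000s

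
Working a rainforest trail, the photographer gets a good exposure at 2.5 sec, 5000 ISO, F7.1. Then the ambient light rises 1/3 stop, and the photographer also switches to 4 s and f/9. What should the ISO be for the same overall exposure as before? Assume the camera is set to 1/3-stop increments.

ISO 4000

Scene light: 1/3 stop brighter.
Shutter speed: 2.5 → 3.2 → 4 — 2/3 stop slower (brighter).
Aperture: f/7.1 → f/8 → f/9 — 2/3 stop narrower (darker).
Net so far: 1/3 stop brighter. ISO: 5000 → 4000.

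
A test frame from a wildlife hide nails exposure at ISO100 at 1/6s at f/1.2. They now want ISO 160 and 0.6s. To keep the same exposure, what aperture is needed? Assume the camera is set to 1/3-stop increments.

f/3.2

ISO: 100 → 125 → 160 — 2/3 stop raised (brighter).
Shutter speed: 1/6 → 1/5 → 1/4 → 0.3 → 0.4 → 0.5 → 0.6 — 2 stops slower (brighter).
Net change so far: 2 2/3 stops brighter. Offset with the aperture: f/1.2 → f/1.4 → f/1.6 → f/1.8 → f/2 → f/2.2 → f/2.5 → f/2.8 → f/3.2.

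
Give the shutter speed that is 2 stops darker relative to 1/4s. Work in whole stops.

1/15s

Shutter speed: 1/4 → 1/8 → 1/15 — 2 stops faster (darker).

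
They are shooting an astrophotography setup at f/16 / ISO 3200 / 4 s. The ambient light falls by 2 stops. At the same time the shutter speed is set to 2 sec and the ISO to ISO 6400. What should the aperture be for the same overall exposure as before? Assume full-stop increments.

f/8

Scene light: 2 stops darker.
Shutter speed: 4 → 2 — 1 stop faster (darker).
ISO: 3200 → 6400 — 1 stop higher (brighter).
Net so far: 2 stops darker. Aperture: f/16 → f/11 → f/8.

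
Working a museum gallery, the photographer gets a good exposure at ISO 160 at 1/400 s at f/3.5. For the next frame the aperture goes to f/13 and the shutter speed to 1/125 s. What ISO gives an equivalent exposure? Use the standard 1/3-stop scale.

Aperture: f/3.5 → f/4 → f/4.5 → f/5 → f/5.6 → f/6.3 → f/7.1 → f/8 → f/9 → f/10 → f/11 → f/13 — 3 2/3 stops stopped down (darker).
Shutter speed: 1/400 → 1/320 → 1/250 → 1/200 → 1/160 → 1/125 — 1 2/3 stops longer (brighter).
Net change so far: 2 stops darker. Offset with the ISO: 160 → 200 → 250 → 320 → 400 → 500 → 640.

ISO 640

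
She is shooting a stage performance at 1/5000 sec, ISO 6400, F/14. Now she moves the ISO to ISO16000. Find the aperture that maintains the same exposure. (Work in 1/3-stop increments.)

ISO: 6400 → 8000 → 10000 → 12800 → 16000 — 1 1/3 stops higher (brighter).
Need 1 1/3 stops darker from the aperture: f/14 → f/16 → f/18 → f/20 → f/22.

f/22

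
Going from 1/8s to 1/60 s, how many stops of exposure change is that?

1/8 → 1/15 → 1/30 → 1/60 — count the steps: 3 stops.

3 stops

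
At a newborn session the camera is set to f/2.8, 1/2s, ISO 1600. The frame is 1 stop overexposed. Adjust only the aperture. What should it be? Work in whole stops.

Overexposed by 1 stop → need 1 stop darker.
Aperture: f/2.8 → f/4.

f/4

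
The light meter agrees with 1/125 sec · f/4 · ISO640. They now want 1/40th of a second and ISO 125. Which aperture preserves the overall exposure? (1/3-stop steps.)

f/3.2

Shutter speed: 1/125 → 1/100 → 1/80 → 1/60 → 1/50 → 1/40 — 1 2/3 stops slower (brighter).
ISO: 640 → 500 → 400 → 320 → 250 → 200 → 160 → 125 — 2 1/3 stops dropped (darker).
Net change so far: 2/3 stop darker. Offset with the aperture: f/4 → f/3.5 → f/3.2.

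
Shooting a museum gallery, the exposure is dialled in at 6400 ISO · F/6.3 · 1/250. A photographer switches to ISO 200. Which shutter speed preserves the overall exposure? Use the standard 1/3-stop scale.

ISO: 6400 → 5000 → 4000 → 3200 → 2500 → 2000 → 1600 → 1250 → 1000 → 800 → 640 → 500 → 400 → 320 → 250 → 200 — 5 stops lower (darker).
Need 5 stops brighter from the shutter speed: 1/250 → 1/200 → 1/160 → 1/125 → 1/100 → 1/80 → 1/60 → 1/50 → 1/40 → 1/30 → 1/25 → 1/20 → 1/15 → 1/13 → 1/10 → 1/8.

1/8s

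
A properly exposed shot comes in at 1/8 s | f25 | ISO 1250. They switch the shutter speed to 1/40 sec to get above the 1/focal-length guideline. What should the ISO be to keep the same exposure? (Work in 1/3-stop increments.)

ISO 6400

Shutter speed: 1/8 → 1/10 → 1/13 → 1/15 → 1/20 → 1/25 → 1/30 → 1/40 — 2 1/3 stops faster (darker).
Need 2 1/3 stops brighter from the ISO: 1250 → 1600 → 2000 → 2500 → 3200 → 4000 → 5000 → 6400.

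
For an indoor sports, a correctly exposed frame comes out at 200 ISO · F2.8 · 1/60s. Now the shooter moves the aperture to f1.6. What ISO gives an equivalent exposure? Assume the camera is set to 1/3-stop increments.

Aperture: f/2.8 → f/2.5 → f/2.2 → f/2 → f/1.8 → f/1.6 — 1 2/3 stops larger aperture (brighter).
Need 1 2/3 stops darker from the ISO: 200 → 160 → 125 → 100 → 80 → 64.

ISO 64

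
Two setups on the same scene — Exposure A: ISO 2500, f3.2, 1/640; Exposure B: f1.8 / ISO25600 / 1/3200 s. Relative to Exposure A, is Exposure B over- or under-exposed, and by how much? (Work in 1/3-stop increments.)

Aperture: f/3.2 → f/2.8 → f/2.5 → f/2.2 → f/2 → f/1.8 — 1 2/3 stops wider (brighter).
Shutter speed: 1/640 → 1/800 → 1/1000 → 1/1250 → 1/1600 → 1/2000 → 1/2500 → 1/3200 — 2 1/3 stops shorter (darker).
ISO: 2500 → 3200 → 4000 → 5000 → 6400 → 8000 → 10000 → 12800 → 16000 → 20000 → 25600 — 3 1/3 stops raised (brighter).
Net: +1 2/3 −2 1/3 +3 1/3 = +2 2/3 stops.

2 2/3 stops brighter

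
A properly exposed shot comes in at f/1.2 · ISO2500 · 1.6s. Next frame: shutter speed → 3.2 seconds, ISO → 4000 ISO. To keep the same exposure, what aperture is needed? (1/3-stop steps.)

Shutter speed: 1.6 → 2 → 2.5 → 3.2 — 1 stop slower (brighter).
ISO: 2500 → 3200 → 4000 — 2/3 stop higher (brighter).
Net change so far: 1 2/3 stops brighter. Offset with the aperture: f/1.2 → f/1.4 → f/1.6 → f/1.8 → f/2 → f/2.2.

f/2.2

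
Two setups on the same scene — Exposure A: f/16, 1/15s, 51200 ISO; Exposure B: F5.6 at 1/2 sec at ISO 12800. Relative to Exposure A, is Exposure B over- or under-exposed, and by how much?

4 stops brighter

Aperture: f/16 → f/11 → f/8 → f/5.6 — 3 stops opened up (brighter).
Shutter speed: 1/15 → 1/8 → 1/4 → 1/2 — 3 stops longer (brighter).
ISO: 51200 → 25600 → 12800 — 2 stops dropped (darker).
Net: +3 +3 −2 = +4 stops.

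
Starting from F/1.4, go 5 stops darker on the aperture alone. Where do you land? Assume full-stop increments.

Aperture: f/1.4 → f/2 → f/2.8 → f/4 → f/5.6 → f/8 — 5 stops smaller aperture (darker).

f/8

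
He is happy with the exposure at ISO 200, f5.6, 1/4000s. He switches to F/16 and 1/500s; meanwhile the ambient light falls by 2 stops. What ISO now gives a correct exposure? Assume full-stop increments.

Scene light: 2 stops darker.
Aperture: f/5.6 → f/8 → f/11 → f/16 — 3 stops smaller aperture (darker).
Shutter speed: 1/4000 → 1/2000 → 1/1000 → 1/500 — 3 stops slower (brighter).
Net so far: 2 stops darker. ISO: 200 → 400 → 800.

ISO 800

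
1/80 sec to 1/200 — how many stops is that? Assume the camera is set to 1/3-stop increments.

1/80 → 1/100 → 1/125 → 1/160 → 1/200 — count the steps: 4 third-stops = 1 1/3 stops.

1 1/3 stops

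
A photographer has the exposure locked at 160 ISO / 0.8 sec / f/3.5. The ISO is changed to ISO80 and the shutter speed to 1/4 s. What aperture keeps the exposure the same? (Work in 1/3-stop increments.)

f/1.4

ISO: 160 → 125 → 100 → 80 — 1 stop dropped (darker).
Shutter speed: 0.8 → 0.6 → 0.5 → 0.4 → 0.3 → 1/4 — 1 2/3 stops shorter (darker).
Net change so far: 2 2/3 stops darker. Offset with the aperture: f/3.5 → f/3.2 → f/2.8 → f/2.5 → f/2.2 → f/2 → f/1.8 → f/1.6 → f/1.4.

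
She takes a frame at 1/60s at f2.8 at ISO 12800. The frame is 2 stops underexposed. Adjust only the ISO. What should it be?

Underexposed by 2 stops → need 2 stops brighter.
ISO: 12800 → 25600 → 51200.

ISO 51200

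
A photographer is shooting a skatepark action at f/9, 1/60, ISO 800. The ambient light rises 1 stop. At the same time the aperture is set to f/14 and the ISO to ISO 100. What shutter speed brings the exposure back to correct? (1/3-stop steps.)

Scene light: 1 stop brighter.
Aperture: f/9 → f/10 → f/11 → f/13 → f/14 — 1 1/3 stops smaller aperture (darker).
ISO: 800 → 640 → 500 → 400 → 320 → 250 → 200 → 160 → 125 → 100 — 3 stops dropped (darker).
Net so far: 3 1/3 stops darker. Shutter speed: 1/60 → 1/50 → 1/40 → 1/30 → 1/25 → 1/20 → 1/15 → 1/13 → 1/10 → 1/8 → 1/6.

1/6s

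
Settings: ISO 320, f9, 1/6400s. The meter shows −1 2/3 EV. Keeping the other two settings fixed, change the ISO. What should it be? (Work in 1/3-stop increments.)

Underexposed by 1 2/3 stops → need 1 2/3 stops brighter.
ISO: 320 → 400 → 500 → 640 → 800 → 1000.

ISO 1000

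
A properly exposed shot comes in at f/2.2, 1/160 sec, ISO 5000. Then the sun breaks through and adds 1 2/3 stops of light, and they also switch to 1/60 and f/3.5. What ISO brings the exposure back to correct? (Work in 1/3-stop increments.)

Scene light: 1 2/3 stops brighter.
Shutter speed: 1/160 → 1/125 → 1/100 → 1/80 → 1/60 — 1 1/3 stops slower (brighter).
Aperture: f/2.2 → f/2.5 → f/2.8 → f/3.2 → f/3.5 — 1 1/3 stops narrower (darker).
Net so far: 1 2/3 stops brighter. ISO: 5000 → 4000 → 3200 → 2500 → 2000 → 1600.

ISO 1600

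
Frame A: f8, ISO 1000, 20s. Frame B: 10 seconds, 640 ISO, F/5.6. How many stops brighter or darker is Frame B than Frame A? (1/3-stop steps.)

Aperture: f/8 → f/7.1 → f/6.3 → f/5.6 — 1 stop opened up (brighter).
Shutter speed: 20 → 15 → 13 → 10 — 1 stop faster (darker).
ISO: 1000 → 800 → 640 — 2/3 stop lower (darker).
Net: +1 −1 −2/3 = −2/3 stops.

2/3 stop darker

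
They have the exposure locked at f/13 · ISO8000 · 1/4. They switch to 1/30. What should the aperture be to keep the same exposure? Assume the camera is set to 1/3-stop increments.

Shutter speed: 1/4 → 1/5 → 1/6 → 1/8 → 1/10 → 1/13 → 1/15 → 1/20 → 1/25 → 1/30 — 3 stops faster (darker).
Need 3 stops brighter from the aperture: f/13 → f/11 → f/10 → f/9 → f/8 → f/7.1 → f/6.3 → f/5.6 → f/5 → f/4.5.

f/4.5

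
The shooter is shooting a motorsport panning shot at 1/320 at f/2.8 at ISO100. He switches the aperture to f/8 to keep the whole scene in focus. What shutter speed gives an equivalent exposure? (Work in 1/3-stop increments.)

Aperture: f/2.8 → f/3.2 → f/3.5 → f/4 → f/4.5 → f/5 → f/5.6 → f/6.3 → f/7.1 → f/8 — 3 stops narrower (darker).
Need 3 stops brighter from the shutter speed: 1/320 → 1/250 → 1/200 → 1/160 → 1/125 → 1/100 → 1/80 → 1/60 → 1/50 → 1/40.

1/40s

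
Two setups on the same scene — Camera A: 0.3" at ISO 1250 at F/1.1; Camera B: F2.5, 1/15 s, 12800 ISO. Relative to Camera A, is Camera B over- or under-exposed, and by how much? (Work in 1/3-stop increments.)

1 1/3 stops darker

Aperture: f/1.1 → f/1.2 → f/1.4 → f/1.6 → f/1.8 → f/2 → f/2.2 → f/2.5 — 2 1/3 stops stopped down (darker).
Shutter speed: 0.3 → 1/4 → 1/5 → 1/6 → 1/8 → 1/10 → 1/13 → 1/15 — 2 1/3 stops faster (darker).
ISO: 1250 → 1600 → 2000 → 2500 → 3200 → 4000 → 5000 → 6400 → 8000 → 10000 → 12800 — 3 1/3 stops higher (brighter).
Net: −2 1/3 −2 1/3 +3 1/3 = −1 1/3 stops.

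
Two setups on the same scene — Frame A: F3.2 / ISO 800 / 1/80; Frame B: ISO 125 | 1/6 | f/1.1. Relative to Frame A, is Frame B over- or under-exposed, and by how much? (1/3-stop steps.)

4 stops brighter

Aperture: f/3.2 → f/2.8 → f/2.5 → f/2.2 → f/2 → f/1.8 → f/1.6 → f/1.4 → f/1.2 → f/1.1 — 3 stops larger aperture (brighter).
Shutter speed: 1/80 → 1/60 → 1/50 → 1/40 → 1/30 → 1/25 → 1/20 → 1/15 → 1/13 → 1/10 → 1/8 → 1/6 — 3 2/3 stops longer (brighter).
ISO: 800 → 640 → 500 → 400 → 320 → 250 → 200 → 160 → 125 — 2 2/3 stops lower (darker).
Net: +3 +3 2/3 −2 2/3 = +4 stops.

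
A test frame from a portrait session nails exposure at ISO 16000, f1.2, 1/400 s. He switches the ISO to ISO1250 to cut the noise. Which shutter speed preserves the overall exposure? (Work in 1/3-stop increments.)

ISO: 16000 → 12800 → 10000 → 8000 → 6400 → 5000 → 4000 → 3200 → 2500 → 2000 → 1600 → 1250 — 3 2/3 stops dropped (darker).
Need 3 2/3 stops brighter from the shutter speed: 1/400 → 1/320 → 1/250 → 1/200 → 1/160 → 1/125 → 1/100 → 1/80 → 1/60 → 1/50 → 1/40 → 1/30.

1/30s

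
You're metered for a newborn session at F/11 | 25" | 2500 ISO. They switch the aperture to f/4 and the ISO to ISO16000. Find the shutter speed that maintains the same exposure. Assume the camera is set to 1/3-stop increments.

Aperture: f/11 → f/10 → f/9 → f/8 → f/7.1 → f/6.3 → f/5.6 → f/5 → f/4.5 → f/4 — 3 stops larger aperture (brighter).
ISO: 2500 → 3200 → 4000 → 5000 → 6400 → 8000 → 10000 → 12800 → 16000 — 2 2/3 stops raised (brighter).
Net change so far: 5 2/3 stops brighter. Offset with the shutter speed: 25 → 20 → 15 → 13 → 10 → 8 → 6 → 5 → 4 → 3.2 → 2.5 → 2 → 1.6 → 1.3 → 1 → 0.8 → 0.6 → 0.5.

0.5 s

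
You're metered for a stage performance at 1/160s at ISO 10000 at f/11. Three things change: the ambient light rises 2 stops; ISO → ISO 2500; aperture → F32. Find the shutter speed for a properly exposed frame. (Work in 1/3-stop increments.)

Scene light: 2 stops brighter.
ISO: 10000 → 8000 → 6400 → 5000 → 4000 → 3200 → 2500 — 2 stops dropped (darker).
Aperture: f/11 → f/13 → f/14 → f/16 → f/18 → f/20 → f/22 → f/25 → f/29 → f/32 — 3 stops stopped down (darker).
Net so far: 3 stops darker. Shutter speed: 1/160 → 1/125 → 1/100 → 1/80 → 1/60 → 1/50 → 1/40 → 1/30 → 1/25 → 1/20.

1/20s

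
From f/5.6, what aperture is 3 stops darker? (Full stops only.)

Aperture: f/5.6 → f/8 → f/11 → f/16 — 3 stops stopped down (darker).

f/16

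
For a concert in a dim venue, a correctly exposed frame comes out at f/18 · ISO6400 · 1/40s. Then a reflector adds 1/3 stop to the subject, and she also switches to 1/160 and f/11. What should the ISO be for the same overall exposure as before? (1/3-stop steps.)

Scene light: 1/3 stop brighter.
Shutter speed: 1/40 → 1/50 → 1/60 → 1/80 → 1/100 → 1/125 → 1/160 — 2 stops shorter (darker).
Aperture: f/18 → f/16 → f/14 → f/13 → f/11 — 1 1/3 stops opened up (brighter).
Net so far: 1/3 stop darker. ISO: 6400 → 8000.

ISO 8000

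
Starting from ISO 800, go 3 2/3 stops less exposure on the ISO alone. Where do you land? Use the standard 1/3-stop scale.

ISO 64

ISO: 800 → 640 → 500 → 400 → 320 → 250 → 200 → 160 → 125 → 100 → 80 → 64 — 3 2/3 stops dropped (darker).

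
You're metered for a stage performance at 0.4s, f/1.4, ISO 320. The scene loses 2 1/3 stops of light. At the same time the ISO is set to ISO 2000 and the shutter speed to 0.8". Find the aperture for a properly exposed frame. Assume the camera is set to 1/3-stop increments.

f/2.2

Scene light: 2 1/3 stops darker.
ISO: 320 → 400 → 500 → 640 → 800 → 1000 → 1250 → 1600 → 2000 — 2 2/3 stops raised (brighter).
Shutter speed: 0.4 → 0.5 → 0.6 → 0.8 — 1 stop slower (brighter).
Net so far: 1 1/3 stops brighter. Aperture: f/1.4 → f/1.6 → f/1.8 → f/2 → f/2.2.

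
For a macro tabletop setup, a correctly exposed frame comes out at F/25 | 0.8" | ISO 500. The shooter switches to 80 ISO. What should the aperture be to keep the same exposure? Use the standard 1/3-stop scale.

ISO: 500 → 400 → 320 → 250 → 200 → 160 → 125 → 100 → 80 — 2 2/3 stops dropped (darker).
Need 2 2/3 stops brighter from the aperture: f/25 → f/22 → f/20 → f/18 → f/16 → f/14 → f/13 → f/11 → f/10.

f/10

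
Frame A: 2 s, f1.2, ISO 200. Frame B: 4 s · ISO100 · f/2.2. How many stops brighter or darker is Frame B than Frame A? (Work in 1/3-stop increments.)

1 2/3 stops darker

Aperture: f/1.2 → f/1.4 → f/1.6 → f/1.8 → f/2 → f/2.2 — 1 2/3 stops stopped down (darker).
Shutter speed: 2 → 2.5 → 3.2 → 4 — 1 stop slower (brighter).
ISO: 200 → 160 → 125 → 100 — 1 stop dropped (darker).
Net: −1 2/3 +1 −1 = −1 2/3 stops.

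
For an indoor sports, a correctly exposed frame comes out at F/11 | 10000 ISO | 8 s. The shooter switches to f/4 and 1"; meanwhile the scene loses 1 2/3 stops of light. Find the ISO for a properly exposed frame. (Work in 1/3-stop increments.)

ISO 32000

Scene light: 1 2/3 stops darker.
Aperture: f/11 → f/10 → f/9 → f/8 → f/7.1 → f/6.3 → f/5.6 → f/5 → f/4.5 → f/4 — 3 stops wider (brighter).
Shutter speed: 8 → 6 → 5 → 4 → 3.2 → 2.5 → 2 → 1.6 → 1.3 → 1 — 3 stops faster (darker).
Net so far: 1 2/3 stops darker. ISO: 10000 → 12800 → 16000 → 20000 → 25600 → 32000.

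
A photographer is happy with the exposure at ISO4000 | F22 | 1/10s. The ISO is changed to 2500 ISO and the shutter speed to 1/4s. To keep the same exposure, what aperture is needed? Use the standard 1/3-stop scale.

f/29

ISO: 4000 → 3200 → 2500 — 2/3 stop dropped (darker).
Shutter speed: 1/10 → 1/8 → 1/6 → 1/5 → 1/4 — 1 1/3 stops longer (brighter).
Net change so far: 2/3 stop brighter. Offset with the aperture: f/22 → f/25 → f/29.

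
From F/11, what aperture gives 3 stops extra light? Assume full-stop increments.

Aperture: f/11 → f/8 → f/5.6 → f/4 — 3 stops wider (brighter).

f/4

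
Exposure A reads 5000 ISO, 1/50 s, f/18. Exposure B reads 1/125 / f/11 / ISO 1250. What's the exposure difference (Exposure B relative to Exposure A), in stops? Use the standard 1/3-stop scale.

2 stops darker

Aperture: f/18 → f/16 → f/14 → f/13 → f/11 — 1 1/3 stops larger aperture (brighter).
Shutter speed: 1/50 → 1/60 → 1/80 → 1/100 → 1/125 — 1 1/3 stops faster (darker).
ISO: 5000 → 4000 → 3200 → 2500 → 2000 → 1600 → 1250 — 2 stops dropped (darker).
Net: +1 1/3 −1 1/3 −2 = −2 stops.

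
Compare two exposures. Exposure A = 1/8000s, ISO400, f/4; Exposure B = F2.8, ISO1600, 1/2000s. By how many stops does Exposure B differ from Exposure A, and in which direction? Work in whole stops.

5 stops brighter

Aperture: f/4 → f/2.8 — 1 stop wider (brighter).
Shutter speed: 1/8000 → 1/4000 → 1/2000 — 2 stops longer (brighter).
ISO: 400 → 800 → 1600 — 2 stops higher (brighter).
Net: +1 +2 +2 = +5 stops.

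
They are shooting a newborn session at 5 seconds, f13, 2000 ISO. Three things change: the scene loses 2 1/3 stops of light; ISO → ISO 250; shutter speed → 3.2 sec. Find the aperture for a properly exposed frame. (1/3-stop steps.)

f/1.6

Scene light: 2 1/3 stops darker.
ISO: 2000 → 1600 → 1250 → 1000 → 800 → 640 → 500 → 400 → 320 → 250 — 3 stops dropped (darker).
Shutter speed: 5 → 4 → 3.2 — 2/3 stop faster (darker).
Net so far: 6 stops darker. Aperture: f/13 → f/11 → f/10 → f/9 → f/8 → f/7.1 → f/6.3 → f/5.6 → f/5 → f/4.5 → f/4 → f/3.5 → f/3.2 → f/2.8 → f/2.5 → f/2.2 → f/2 → f/1.8 → f/1.6.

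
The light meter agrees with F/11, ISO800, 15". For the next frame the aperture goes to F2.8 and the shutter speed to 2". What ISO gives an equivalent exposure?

Aperture: f/11 → f/8 → f/5.6 → f/4 → f/2.8 — 4 stops wider (brighter).
Shutter speed: 15 → 8 → 4 → 2 — 3 stops shorter (darker).
Net change so far: 1 stop brighter. Offset with the ISO: 800 → 400.

ISO 400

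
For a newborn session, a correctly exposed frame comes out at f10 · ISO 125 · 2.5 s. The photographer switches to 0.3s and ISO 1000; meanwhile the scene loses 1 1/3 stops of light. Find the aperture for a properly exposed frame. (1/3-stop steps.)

Scene light: 1 1/3 stops darker.
Shutter speed: 2.5 → 2 → 1.6 → 1.3 → 1 → 0.8 → 0.6 → 0.5 → 0.4 → 0.3 — 3 stops shorter (darker).
ISO: 125 → 160 → 200 → 250 → 320 → 400 → 500 → 640 → 800 → 1000 — 3 stops raised (brighter).
Net so far: 1 1/3 stops darker. Aperture: f/10 → f/9 → f/8 → f/7.1 → f/6.3.

f/6.3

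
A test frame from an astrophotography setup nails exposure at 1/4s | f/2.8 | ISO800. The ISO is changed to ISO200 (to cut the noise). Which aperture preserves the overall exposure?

ISO: 800 → 400 → 200 — 2 stops lower (darker).
Need 2 stops brighter from the aperture: f/2.8 → f/2 → f/1.4.

f/1.4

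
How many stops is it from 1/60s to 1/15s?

1/60 → 1/30 → 1/15 — count the steps: 2 stops.

2 stops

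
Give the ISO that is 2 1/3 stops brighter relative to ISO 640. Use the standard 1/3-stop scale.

ISO 3200

ISO: 640 → 800 → 1000 → 1250 → 1600 → 2000 → 2500 → 3200 — 2 1/3 stops higher (brighter).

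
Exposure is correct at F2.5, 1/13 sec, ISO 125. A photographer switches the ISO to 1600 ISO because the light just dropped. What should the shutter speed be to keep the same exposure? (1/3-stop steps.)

1/160s

ISO: 125 → 160 → 200 → 250 → 320 → 400 → 500 → 640 → 800 → 1000 → 1250 → 1600 — 3 2/3 stops higher (brighter).
Need 3 2/3 stops darker from the shutter speed: 1/13 → 1/15 → 1/20 → 1/25 → 1/30 → 1/40 → 1/50 → 1/60 → 1/80 → 1/100 → 1/125 → 1/160.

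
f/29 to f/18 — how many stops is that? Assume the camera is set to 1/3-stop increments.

f/29 → f/25 → f/22 → f/20 → f/18 — count the steps: 4 third-stops = 1 1/3 stops.

1 1/3 stops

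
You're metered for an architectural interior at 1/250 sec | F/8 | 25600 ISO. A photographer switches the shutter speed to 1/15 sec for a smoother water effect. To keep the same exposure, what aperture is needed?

Shutter speed: 1/250 → 1/125 → 1/60 → 1/30 → 1/15 — 4 stops slower (brighter).
Need 4 stops darker from the aperture: f/8 → f/11 → f/16 → f/22 → f/32.

f/32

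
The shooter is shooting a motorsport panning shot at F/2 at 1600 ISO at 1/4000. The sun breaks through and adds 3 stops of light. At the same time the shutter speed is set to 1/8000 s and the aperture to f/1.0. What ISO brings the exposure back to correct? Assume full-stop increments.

ISO 100

Scene light: 3 stops brighter.
Shutter speed: 1/4000 → 1/8000 — 1 stop faster (darker).
Aperture: f/2 → f/1.4 → f/1.0 — 2 stops larger aperture (brighter).
Net so far: 4 stops brighter. ISO: 1600 → 800 → 400 → 200 → 100.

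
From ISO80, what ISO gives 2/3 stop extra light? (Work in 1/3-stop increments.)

ISO: 80 → 100 → 125 — 2/3 stop raised (brighter).

ISO 125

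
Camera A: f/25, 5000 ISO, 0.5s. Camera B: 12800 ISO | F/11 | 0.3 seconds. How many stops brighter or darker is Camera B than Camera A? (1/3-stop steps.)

3 stops brighter

Aperture: f/25 → f/22 → f/20 → f/18 → f/16 → f/14 → f/13 → f/11 — 2 1/3 stops wider (brighter).
Shutter speed: 0.5 → 0.4 → 0.3 — 2/3 stop faster (darker).
ISO: 5000 → 6400 → 8000 → 10000 → 12800 — 1 1/3 stops raised (brighter).
Net: +2 1/3 −2/3 +1 1/3 = +3 stops.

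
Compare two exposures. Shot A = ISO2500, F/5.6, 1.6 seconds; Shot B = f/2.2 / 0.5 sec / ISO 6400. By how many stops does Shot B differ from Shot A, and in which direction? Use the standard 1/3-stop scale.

2 1/3 stops brighter

Aperture: f/5.6 → f/5 → f/4.5 → f/4 → f/3.5 → f/3.2 → f/2.8 → f/2.5 → f/2.2 — 2 2/3 stops wider (brighter).
Shutter speed: 1.6 → 1.3 → 1 → 0.8 → 0.6 → 0.5 — 1 2/3 stops shorter (darker).
ISO: 2500 → 3200 → 4000 → 5000 → 6400 — 1 1/3 stops higher (brighter).
Net: +2 2/3 −1 2/3 +1 1/3 = +2 1/3 stops.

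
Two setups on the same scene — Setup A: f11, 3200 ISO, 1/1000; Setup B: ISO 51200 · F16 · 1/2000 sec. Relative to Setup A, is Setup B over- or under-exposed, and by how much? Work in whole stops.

Aperture: f/11 → f/16 — 1 stop stopped down (darker).
Shutter speed: 1/1000 → 1/2000 — 1 stop faster (darker).
ISO: 3200 → 6400 → 12800 → 25600 → 51200 — 4 stops higher (brighter).
Net: −1 −1 +4 = +2 stops.

2 stops brighter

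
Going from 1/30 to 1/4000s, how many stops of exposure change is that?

1/30 → 1/60 → 1/125 → 1/250 → 1/500 → 1/1000 → 1/2000 → 1/4000 — count the steps: 7 stops.

7 stops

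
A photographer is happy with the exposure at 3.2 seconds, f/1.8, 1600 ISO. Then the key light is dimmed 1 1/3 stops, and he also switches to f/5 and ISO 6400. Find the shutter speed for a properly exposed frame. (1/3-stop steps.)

15 s

Scene light: 1 1/3 stops darker.
Aperture: f/1.8 → f/2 → f/2.2 → f/2.5 → f/2.8 → f/3.2 → f/3.5 → f/4 → f/4.5 → f/5 — 3 stops narrower (darker).
ISO: 1600 → 2000 → 2500 → 3200 → 4000 → 5000 → 6400 — 2 stops raised (brighter).
Net so far: 2 1/3 stops darker. Shutter speed: 3.2 → 4 → 5 → 6 → 8 → 10 → 13 → 15.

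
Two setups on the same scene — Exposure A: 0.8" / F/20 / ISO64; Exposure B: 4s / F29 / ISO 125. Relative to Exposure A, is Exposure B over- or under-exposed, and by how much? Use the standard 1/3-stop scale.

Aperture: f/20 → f/22 → f/25 → f/29 — 1 stop smaller aperture (darker).
Shutter speed: 0.8 → 1 → 1.3 → 1.6 → 2 → 2.5 → 3.2 → 4 — 2 1/3 stops slower (brighter).
ISO: 64 → 80 → 100 → 125 — 1 stop raised (brighter).
Net: −1 +2 1/3 +1 = +2 1/3 stops.

2 1/3 stops brighter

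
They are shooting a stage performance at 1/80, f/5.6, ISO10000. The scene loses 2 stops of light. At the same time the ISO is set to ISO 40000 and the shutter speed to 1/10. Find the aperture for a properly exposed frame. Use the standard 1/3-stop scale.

f/16

Scene light: 2 stops darker.
ISO: 10000 → 12800 → 16000 → 20000 → 25600 → 32000 → 40000 — 2 stops higher (brighter).
Shutter speed: 1/80 → 1/60 → 1/50 → 1/40 → 1/30 → 1/25 → 1/20 → 1/15 → 1/13 → 1/10 — 3 stops longer (brighter).
Net so far: 3 stops brighter. Aperture: f/5.6 → f/6.3 → f/7.1 → f/8 → f/9 → f/10 → f/11 → f/13 → f/14 → f/16.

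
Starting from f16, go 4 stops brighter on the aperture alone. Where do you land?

f/4

Aperture: f/16 → f/11 → f/8 → f/5.6 → f/4 — 4 stops larger aperture (brighter).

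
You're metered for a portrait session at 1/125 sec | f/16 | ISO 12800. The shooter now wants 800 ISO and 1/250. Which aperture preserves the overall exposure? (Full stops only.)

ISO: 12800 → 6400 → 3200 → 1600 → 800 — 4 stops dropped (darker).
Shutter speed: 1/125 → 1/250 — 1 stop faster (darker).
Net change so far: 5 stops darker. Offset with the aperture: f/16 → f/11 → f/8 → f/5.6 → f/4 → f/2.8.

f/2.8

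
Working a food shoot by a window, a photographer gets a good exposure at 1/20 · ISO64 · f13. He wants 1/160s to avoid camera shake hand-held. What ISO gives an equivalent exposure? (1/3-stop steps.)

ISO 500

Shutter speed: 1/20 → 1/25 → 1/30 → 1/40 → 1/50 → 1/60 → 1/80 → 1/100 → 1/125 → 1/160 — 3 stops shorter (darker).
Need 3 stops brighter from the ISO: 64 → 80 → 100 → 125 → 160 → 200 → 250 → 320 → 400 → 500.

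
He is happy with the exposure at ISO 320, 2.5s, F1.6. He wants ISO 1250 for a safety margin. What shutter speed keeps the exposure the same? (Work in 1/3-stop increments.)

0.6 s

ISO: 320 → 400 → 500 → 640 → 800 → 1000 → 1250 — 2 stops higher (brighter).
Need 2 stops darker from the shutter speed: 2.5 → 2 → 1.6 → 1.3 → 1 → 0.8 → 0.6.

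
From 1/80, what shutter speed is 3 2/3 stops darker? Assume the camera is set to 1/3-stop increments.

Shutter speed: 1/80 → 1/100 → 1/125 → 1/160 → 1/200 → 1/250 → 1/320 → 1/400 → 1/500 → 1/640 → 1/800 → 1/1000 — 3 2/3 stops shorter (darker).

1/1000s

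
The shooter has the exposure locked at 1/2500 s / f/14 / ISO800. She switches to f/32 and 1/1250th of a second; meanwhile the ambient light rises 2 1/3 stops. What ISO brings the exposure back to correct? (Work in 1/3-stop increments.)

ISO 400

Scene light: 2 1/3 stops brighter.
Aperture: f/14 → f/16 → f/18 → f/20 → f/22 → f/25 → f/29 → f/32 — 2 1/3 stops stopped down (darker).
Shutter speed: 1/2500 → 1/2000 → 1/1600 → 1/1250 — 1 stop longer (brighter).
Net so far: 1 stop brighter. ISO: 800 → 640 → 500 → 400.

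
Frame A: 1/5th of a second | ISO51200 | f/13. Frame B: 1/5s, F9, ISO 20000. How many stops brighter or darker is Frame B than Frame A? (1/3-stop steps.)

1/3 stop darker

Aperture: f/13 → f/11 → f/10 → f/9 — 1 stop larger aperture (brighter).
Shutter speed: unchanged.
ISO: 51200 → 40000 → 32000 → 25600 → 20000 — 1 1/3 stops dropped (darker).
Net: +1 −1 1/3 = −1/3 stops.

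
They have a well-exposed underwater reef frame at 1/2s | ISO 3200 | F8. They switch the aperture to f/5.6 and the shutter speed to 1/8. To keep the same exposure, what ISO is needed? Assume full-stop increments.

Aperture: f/8 → f/5.6 — 1 stop larger aperture (brighter).
Shutter speed: 1/2 → 1/4 → 1/8 — 2 stops shorter (darker).
Net change so far: 1 stop darker. Offset with the ISO: 3200 → 6400.

ISO 6400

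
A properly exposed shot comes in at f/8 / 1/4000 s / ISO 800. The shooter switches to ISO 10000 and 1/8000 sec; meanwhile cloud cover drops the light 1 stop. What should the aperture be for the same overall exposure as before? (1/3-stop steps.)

f/14

Scene light: 1 stop darker.
ISO: 800 → 1000 → 1250 → 1600 → 2000 → 2500 → 3200 → 4000 → 5000 → 6400 → 8000 → 10000 — 3 2/3 stops higher (brighter).
Shutter speed: 1/4000 → 1/5000 → 1/6400 → 1/8000 — 1 stop shorter (darker).
Net so far: 1 2/3 stops brighter. Aperture: f/8 → f/9 → f/10 → f/11 → f/13 → f/14.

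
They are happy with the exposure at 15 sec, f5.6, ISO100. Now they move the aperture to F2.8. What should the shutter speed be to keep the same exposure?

Aperture: f/5.6 → f/4 → f/2.8 — 2 stops larger aperture (brighter).
Need 2 stops darker from the shutter speed: 15 → 8 → 4.

4 s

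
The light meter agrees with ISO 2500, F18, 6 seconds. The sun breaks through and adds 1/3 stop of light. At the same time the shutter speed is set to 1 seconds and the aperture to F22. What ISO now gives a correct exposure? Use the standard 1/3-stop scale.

Scene light: 1/3 stop brighter.
Shutter speed: 6 → 5 → 4 → 3.2 → 2.5 → 2 → 1.6 → 1.3 → 1 — 2 2/3 stops faster (darker).
Aperture: f/18 → f/20 → f/22 — 2/3 stop smaller aperture (darker).
Net so far: 3 stops darker. ISO: 2500 → 3200 → 4000 → 5000 → 6400 → 8000 → 10000 → 12800 → 16000 → 20000.

ISO 20000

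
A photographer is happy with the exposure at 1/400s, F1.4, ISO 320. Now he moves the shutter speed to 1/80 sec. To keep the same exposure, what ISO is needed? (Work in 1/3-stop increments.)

ISO 64

Shutter speed: 1/400 → 1/320 → 1/250 → 1/200 → 1/160 → 1/125 → 1/100 → 1/80 — 2 1/3 stops slower (brighter).
Need 2 1/3 stops darker from the ISO: 320 → 250 → 200 → 160 → 125 → 100 → 80 → 64.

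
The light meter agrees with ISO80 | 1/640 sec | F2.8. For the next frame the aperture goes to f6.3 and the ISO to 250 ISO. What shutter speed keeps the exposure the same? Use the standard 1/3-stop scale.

Aperture: f/2.8 → f/3.2 → f/3.5 → f/4 → f/4.5 → f/5 → f/5.6 → f/6.3 — 2 1/3 stops stopped down (darker).
ISO: 80 → 100 → 125 → 160 → 200 → 250 — 1 2/3 stops higher (brighter).
Net change so far: 2/3 stop darker. Offset with the shutter speed: 1/640 → 1/500 → 1/400.

1/400s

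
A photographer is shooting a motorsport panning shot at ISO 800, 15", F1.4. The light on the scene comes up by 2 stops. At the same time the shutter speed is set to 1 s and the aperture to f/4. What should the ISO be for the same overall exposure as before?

Scene light: 2 stops brighter.
Shutter speed: 15 → 8 → 4 → 2 → 1 — 4 stops faster (darker).
Aperture: f/1.4 → f/2 → f/2.8 → f/4 — 3 stops smaller aperture (darker).
Net so far: 5 stops darker. ISO: 800 → 1600 → 3200 → 6400 → 12800 → 25600.

ISO 25600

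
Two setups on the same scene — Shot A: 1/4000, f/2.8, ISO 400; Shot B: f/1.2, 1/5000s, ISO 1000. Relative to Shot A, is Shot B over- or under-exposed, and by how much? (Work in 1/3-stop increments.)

3 1/3 stops brighter

Aperture: f/2.8 → f/2.5 → f/2.2 → f/2 → f/1.8 → f/1.6 → f/1.4 → f/1.2 — 2 1/3 stops wider (brighter).
Shutter speed: 1/4000 → 1/5000 — 1/3 stop faster (darker).
ISO: 400 → 500 → 640 → 800 → 1000 — 1 1/3 stops raised (brighter).
Net: +2 1/3 −1/3 +1 1/3 = +3 1/3 stops.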